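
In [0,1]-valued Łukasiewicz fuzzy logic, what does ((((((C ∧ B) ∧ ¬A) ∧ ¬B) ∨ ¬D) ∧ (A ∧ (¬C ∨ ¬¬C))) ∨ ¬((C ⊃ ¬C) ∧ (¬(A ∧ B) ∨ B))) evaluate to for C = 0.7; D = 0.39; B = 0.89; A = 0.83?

(C ∧ B) = min(0.7, 0.89) = 0.7
¬A: Łukasiewicz ¬ gives 1 − 0.83 = 0.17
((C ∧ B) ∧ ¬A) = min(0.7, 0.17) = 0.17
¬B: Łukasiewicz ¬ gives 1 − 0.89 = 0.11
(((C ∧ B) ∧ ¬A) ∧ ¬B) = min(0.17, 0.11) = 0.11
¬D: Łukasiewicz ¬ gives 1 − 0.39 = 0.61
((((C ∧ B) ∧ ¬A) ∧ ¬B) ∨ ¬D) = max(0.11, 0.61) = 0.61
¬C: Łukasiewicz ¬ gives 1 − 0.7 = 0.3
¬C: Łukasiewicz ¬ gives 1 − 0.7 = 0.3
¬¬C: Łukasiewicz ¬ gives 1 − 0.3 = 0.7
(¬C ∨ ¬¬C) = max(0.3, 0.7) = 0.7
(A ∧ (¬C ∨ ¬¬C)) = min(0.83, 0.7) = 0.7
(((((C ∧ B) ∧ ¬A) ∧ ¬B) ∨ ¬D) ∧ (A ∧ (¬C ∨ ¬¬C))) = min(0.61, 0.7) = 0.61
¬C: Łukasiewicz ¬ gives 1 − 0.7 = 0.3
(C ⊃ ¬C): min(1, 1 − 0.7 + 0.3) = 0.6
(A ∧ B) = min(0.83, 0.89) = 0.83
¬(A ∧ B): Łukasiewicz ¬ gives 1 − 0.83 = 0.17
(¬(A ∧ B) ∨ B) = max(0.17, 0.89) = 0.89
((C ⊃ ¬C) ∧ (¬(A ∧ B) ∨ B)) = min(0.6, 0.89) = 0.6
¬((C ⊃ ¬C) ∧ (¬(A ∧ B) ∨ B)): Łukasiewicz ¬ gives 1 − 0.6 = 0.4
((((((C ∧ B) ∧ ¬A) ∧ ¬B) ∨ ¬D) ∧ (A ∧ (¬C ∨ ¬¬C))) ∨ ¬((C ⊃ ¬C) ∧ (¬(A ∧ B) ∨ B))) = max(0.61, 0.4) = 0.61

0.61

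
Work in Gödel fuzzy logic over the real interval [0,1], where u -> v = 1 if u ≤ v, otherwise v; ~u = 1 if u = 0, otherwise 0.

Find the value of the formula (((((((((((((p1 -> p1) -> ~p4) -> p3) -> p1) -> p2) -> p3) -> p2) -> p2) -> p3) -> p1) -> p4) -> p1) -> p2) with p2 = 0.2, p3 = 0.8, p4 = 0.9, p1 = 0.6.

(p1 -> p1): 0.6 ≤ 0.6, so result = 1
~p4: Gödel ¬ of 0.9 = 0 (operand ≠ 0)
((p1 -> p1) -> ~p4): 1 > 0, so result = 0
(((p1 -> p1) -> ~p4) -> p3): 0 ≤ 0.8, so result = 1
((((p1 -> p1) -> ~p4) -> p3) -> p1): 1 > 0.6, so result = 0.6
(((((p1 -> p1) -> ~p4) -> p3) -> p1) -> p2): 0.6 > 0.2, so result = 0.2
((((((p1 -> p1) -> ~p4) -> p3) -> p1) -> p2) -> p3): 0.2 ≤ 0.8, so result = 1
(((((((p1 -> p1) -> ~p4) -> p3) -> p1) -> p2) -> p3) -> p2): 1 > 0.2, so result = 0.2
((((((((p1 -> p1) -> ~p4) -> p3) -> p1) -> p2) -> p3) -> p2) -> p2): 0.2 ≤ 0.2, so result = 1
(((((((((p1 -> p1) -> ~p4) -> p3) -> p1) -> p2) -> p3) -> p2) -> p2) -> p3): 1 > 0.8, so result = 0.8
((((((((((p1 -> p1) -> ~p4) -> p3) -> p1) -> p2) -> p3) -> p2) -> p2) -> p3) -> p1): 0.8 > 0.6, so result = 0.6
(((((((((((p1 -> p1) -> ~p4) -> p3) -> p1) -> p2) -> p3) -> p2) -> p2) -> p3) -> p1) -> p4): 0.6 ≤ 0.9, so result = 1
((((((((((((p1 -> p1) -> ~p4) -> p3) -> p1) -> p2) -> p3) -> p2) -> p2) -> p3) -> p1) -> p4) -> p1): 1 > 0.6, so result = 0.6
(((((((((((((p1 -> p1) -> ~p4) -> p3) -> p1) -> p2) -> p3) -> p2) -> p2) -> p3) -> p1) -> p4) -> p1) -> p2): 0.6 > 0.2, so result = 0.2

0.20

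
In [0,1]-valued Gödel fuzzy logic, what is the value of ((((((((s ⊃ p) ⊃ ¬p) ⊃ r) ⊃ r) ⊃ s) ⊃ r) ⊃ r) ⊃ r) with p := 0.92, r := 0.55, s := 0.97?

(s ⊃ p): 0.97 > 0.92, so result = 0.92
¬p: Gödel ¬ of 0.92 = 0 (operand ≠ 0)
((s ⊃ p) ⊃ ¬p): 0.92 > 0, so result = 0
(((s ⊃ p) ⊃ ¬p) ⊃ r): 0 ≤ 0.55, so result = 1
((((s ⊃ p) ⊃ ¬p) ⊃ r) ⊃ r): 1 > 0.55, so result = 0.55
(((((s ⊃ p) ⊃ ¬p) ⊃ r) ⊃ r) ⊃ s): 0.55 ≤ 0.97, so result = 1
((((((s ⊃ p) ⊃ ¬p) ⊃ r) ⊃ r) ⊃ s) ⊃ r): 1 > 0.55, so result = 0.55
(((((((s ⊃ p) ⊃ ¬p) ⊃ r) ⊃ r) ⊃ s) ⊃ r) ⊃ r): 0.55 ≤ 0.55, so result = 1
((((((((s ⊃ p) ⊃ ¬p) ⊃ r) ⊃ r) ⊃ s) ⊃ r) ⊃ r) ⊃ r): 1 > 0.55, so result = 0.55

0.55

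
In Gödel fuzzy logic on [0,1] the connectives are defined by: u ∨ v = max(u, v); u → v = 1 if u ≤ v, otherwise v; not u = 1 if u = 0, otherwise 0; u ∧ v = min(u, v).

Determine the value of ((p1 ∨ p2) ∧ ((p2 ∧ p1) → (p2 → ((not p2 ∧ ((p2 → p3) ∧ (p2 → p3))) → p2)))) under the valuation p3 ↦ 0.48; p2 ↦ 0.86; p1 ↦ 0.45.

0.86

(p1 ∨ p2) = max(0.45, 0.86) = 0.86
(p2 ∧ p1) = min(0.86, 0.45) = 0.45
not p2: Gödel ¬ of 0.86 = 0 (operand ≠ 0)
(p2 → p3): 0.86 > 0.48, so result = 0.48
(p2 → p3): 0.86 > 0.48, so result = 0.48
((p2 → p3) ∧ (p2 → p3)) = min(0.48, 0.48) = 0.48
(not p2 ∧ ((p2 → p3) ∧ (p2 → p3))) = min(0, 0.48) = 0
((not p2 ∧ ((p2 → p3) ∧ (p2 → p3))) → p2): 0 ≤ 0.86, so result = 1
(p2 → ((not p2 ∧ ((p2 → p3) ∧ (p2 → p3))) → p2)): 0.86 ≤ 1, so result = 1
((p2 ∧ p1) → (p2 → ((not p2 ∧ ((p2 → p3) ∧ (p2 → p3))) → p2))): 0.45 ≤ 1, so result = 1
((p1 ∨ p2) ∧ ((p2 ∧ p1) → (p2 → ((not p2 ∧ ((p2 → p3) ∧ (p2 → p3))) → p2)))) = min(0.86, 1) = 0.86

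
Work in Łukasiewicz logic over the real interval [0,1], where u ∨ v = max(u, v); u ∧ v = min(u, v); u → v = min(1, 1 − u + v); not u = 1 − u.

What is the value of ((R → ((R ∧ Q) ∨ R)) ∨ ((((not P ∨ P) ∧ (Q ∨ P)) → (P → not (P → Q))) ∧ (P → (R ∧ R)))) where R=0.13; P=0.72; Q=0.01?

1.00

(R ∧ Q) = min(0.13, 0.01) = 0.01
((R ∧ Q) ∨ R) = max(0.01, 0.13) = 0.13
(R → ((R ∧ Q) ∨ R)): min(1, 1 − 0.13 + 0.13) = 1
not P: Łukasiewicz ¬ gives 1 − 0.72 = 0.28
(not P ∨ P) = max(0.28, 0.72) = 0.72
(Q ∨ P) = max(0.01, 0.72) = 0.72
((not P ∨ P) ∧ (Q ∨ P)) = min(0.72, 0.72) = 0.72
(P → Q): min(1, 1 − 0.72 + 0.01) = 0.29
not (P → Q): Łukasiewicz ¬ gives 1 − 0.29 = 0.71
(P → not (P → Q)): min(1, 1 − 0.72 + 0.71) = 0.99
(((not P ∨ P) ∧ (Q ∨ P)) → (P → not (P → Q))): min(1, 1 − 0.72 + 0.99) = 1
(R ∧ R) = min(0.13, 0.13) = 0.13
(P → (R ∧ R)): min(1, 1 − 0.72 + 0.13) = 0.41
((((not P ∨ P) ∧ (Q ∨ P)) → (P → not (P → Q))) ∧ (P → (R ∧ R))) = min(1, 0.41) = 0.41
((R → ((R ∧ Q) ∨ R)) ∨ ((((not P ∨ P) ∧ (Q ∨ P)) → (P → not (P → Q))) ∧ (P → (R ∧ R)))) = max(1, 0.41) = 1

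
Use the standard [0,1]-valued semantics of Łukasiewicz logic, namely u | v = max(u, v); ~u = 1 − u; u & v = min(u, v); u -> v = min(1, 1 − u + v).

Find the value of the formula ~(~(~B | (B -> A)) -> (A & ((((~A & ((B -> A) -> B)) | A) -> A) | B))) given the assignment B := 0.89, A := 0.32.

~B: Łukasiewicz ¬ gives 1 − 0.89 = 0.11
(B -> A): min(1, 1 − 0.89 + 0.32) = 0.43
(~B | (B -> A)) = max(0.11, 0.43) = 0.43
~(~B | (B -> A)): Łukasiewicz ¬ gives 1 − 0.43 = 0.57
~A: Łukasiewicz ¬ gives 1 − 0.32 = 0.68
(B -> A): min(1, 1 − 0.89 + 0.32) = 0.43
((B -> A) -> B): min(1, 1 − 0.43 + 0.89) = 1
(~A & ((B -> A) -> B)) = min(0.68, 1) = 0.68
((~A & ((B -> A) -> B)) | A) = max(0.68, 0.32) = 0.68
(((~A & ((B -> A) -> B)) | A) -> A): min(1, 1 − 0.68 + 0.32) = 0.64
((((~A & ((B -> A) -> B)) | A) -> A) | B) = max(0.64, 0.89) = 0.89
(A & ((((~A & ((B -> A) -> B)) | A) -> A) | B)) = min(0.32, 0.89) = 0.32
(~(~B | (B -> A)) -> (A & ((((~A & ((B -> A) -> B)) | A) -> A) | B))): min(1, 1 − 0.57 + 0.32) = 0.75
~(~(~B | (B -> A)) -> (A & ((((~A & ((B -> A) -> B)) | A) -> A) | B))): Łukasiewicz ¬ gives 1 − 0.75 = 0.25

0.25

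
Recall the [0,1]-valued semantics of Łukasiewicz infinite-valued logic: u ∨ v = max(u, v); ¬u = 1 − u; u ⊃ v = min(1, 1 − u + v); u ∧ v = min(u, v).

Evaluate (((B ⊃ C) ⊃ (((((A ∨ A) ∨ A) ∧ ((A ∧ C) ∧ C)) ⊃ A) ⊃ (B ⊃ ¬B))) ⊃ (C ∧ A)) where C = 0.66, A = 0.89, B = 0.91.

1.00

(B ⊃ C): min(1, 1 − 0.91 + 0.66) = 0.75
(A ∨ A) = max(0.89, 0.89) = 0.89
((A ∨ A) ∨ A) = max(0.89, 0.89) = 0.89
(A ∧ C) = min(0.89, 0.66) = 0.66
((A ∧ C) ∧ C) = min(0.66, 0.66) = 0.66
(((A ∨ A) ∨ A) ∧ ((A ∧ C) ∧ C)) = min(0.89, 0.66) = 0.66
((((A ∨ A) ∨ A) ∧ ((A ∧ C) ∧ C)) ⊃ A): min(1, 1 − 0.66 + 0.89) = 1
¬B: Łukasiewicz ¬ gives 1 − 0.91 = 0.09
(B ⊃ ¬B): min(1, 1 − 0.91 + 0.09) = 0.18
(((((A ∨ A) ∨ A) ∧ ((A ∧ C) ∧ C)) ⊃ A) ⊃ (B ⊃ ¬B)): min(1, 1 − 1 + 0.18) = 0.18
((B ⊃ C) ⊃ (((((A ∨ A) ∨ A) ∧ ((A ∧ C) ∧ C)) ⊃ A) ⊃ (B ⊃ ¬B))): min(1, 1 − 0.75 + 0.18) = 0.43
(C ∧ A) = min(0.66, 0.89) = 0.66
(((B ⊃ C) ⊃ (((((A ∨ A) ∨ A) ∧ ((A ∧ C) ∧ C)) ⊃ A) ⊃ (B ⊃ ¬B))) ⊃ (C ∧ A)): min(1, 1 − 0.43 + 0.66) = 1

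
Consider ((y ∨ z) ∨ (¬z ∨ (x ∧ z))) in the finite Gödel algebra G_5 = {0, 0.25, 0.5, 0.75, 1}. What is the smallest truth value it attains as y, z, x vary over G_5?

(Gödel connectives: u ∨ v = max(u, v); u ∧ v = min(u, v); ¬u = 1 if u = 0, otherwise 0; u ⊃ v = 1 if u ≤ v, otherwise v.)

The minimum is attained at y = 0, z = 0.25, x = 0:
  (y ∨ z) = max(0, 0.25) = 0.25
  ¬z: Gödel ¬ of 0.25 = 0 (operand ≠ 0)
  (x ∧ z) = min(0, 0.25) = 0
  (¬z ∨ (x ∧ z)) = max(0, 0) = 0
  ((y ∨ z) ∨ (¬z ∨ (x ∧ z))) = max(0.25, 0) = 0.25
Checking all 125 assignments confirms none give a value below 0.25.

0.25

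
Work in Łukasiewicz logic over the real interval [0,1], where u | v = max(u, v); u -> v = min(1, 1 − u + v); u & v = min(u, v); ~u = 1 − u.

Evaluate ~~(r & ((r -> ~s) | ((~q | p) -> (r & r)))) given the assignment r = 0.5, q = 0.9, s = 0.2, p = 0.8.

~s: Łukasiewicz ¬ gives 1 − 0.2 = 0.8
(r -> ~s): min(1, 1 − 0.5 + 0.8) = 1
~q: Łukasiewicz ¬ gives 1 − 0.9 = 0.1
(~q | p) = max(0.1, 0.8) = 0.8
(r & r) = min(0.5, 0.5) = 0.5
((~q | p) -> (r & r)): min(1, 1 − 0.8 + 0.5) = 0.7
((r -> ~s) | ((~q | p) -> (r & r))) = max(1, 0.7) = 1
(r & ((r -> ~s) | ((~q | p) -> (r & r)))) = min(0.5, 1) = 0.5
~(r & ((r -> ~s) | ((~q | p) -> (r & r)))): Łukasiewicz ¬ gives 1 − 0.5 = 0.5
~~(r & ((r -> ~s) | ((~q | p) -> (r & r)))): Łukasiewicz ¬ gives 1 − 0.5 = 0.5

0.50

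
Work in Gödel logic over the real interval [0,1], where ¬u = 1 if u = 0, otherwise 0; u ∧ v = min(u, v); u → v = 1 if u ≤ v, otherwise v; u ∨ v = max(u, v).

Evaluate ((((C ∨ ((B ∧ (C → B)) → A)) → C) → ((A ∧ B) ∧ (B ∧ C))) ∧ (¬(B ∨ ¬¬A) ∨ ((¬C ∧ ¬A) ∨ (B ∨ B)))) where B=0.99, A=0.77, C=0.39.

0.99

(C → B): 0.39 ≤ 0.99, so result = 1
(B ∧ (C → B)) = min(0.99, 1) = 0.99
((B ∧ (C → B)) → A): 0.99 > 0.77, so result = 0.77
(C ∨ ((B ∧ (C → B)) → A)) = max(0.39, 0.77) = 0.77
((C ∨ ((B ∧ (C → B)) → A)) → C): 0.77 > 0.39, so result = 0.39
(A ∧ B) = min(0.77, 0.99) = 0.77
(B ∧ C) = min(0.99, 0.39) = 0.39
((A ∧ B) ∧ (B ∧ C)) = min(0.77, 0.39) = 0.39
(((C ∨ ((B ∧ (C → B)) → A)) → C) → ((A ∧ B) ∧ (B ∧ C))): 0.39 ≤ 0.39, so result = 1
¬A: Gödel ¬ of 0.77 = 0 (operand ≠ 0)
¬¬A: Gödel ¬ of 0 = 1 (operand is 0)
(B ∨ ¬¬A) = max(0.99, 1) = 1
¬(B ∨ ¬¬A): Gödel ¬ of 1 = 0 (operand ≠ 0)
¬C: Gödel ¬ of 0.39 = 0 (operand ≠ 0)
¬A: Gödel ¬ of 0.77 = 0 (operand ≠ 0)
(¬C ∧ ¬A) = min(0, 0) = 0
(B ∨ B) = max(0.99, 0.99) = 0.99
((¬C ∧ ¬A) ∨ (B ∨ B)) = max(0, 0.99) = 0.99
(¬(B ∨ ¬¬A) ∨ ((¬C ∧ ¬A) ∨ (B ∨ B))) = max(0, 0.99) = 0.99
((((C ∨ ((B ∧ (C → B)) → A)) → C) → ((A ∧ B) ∧ (B ∧ C))) ∧ (¬(B ∨ ¬¬A) ∨ ((¬C ∧ ¬A) ∨ (B ∨ B)))) = min(1, 0.99) = 0.99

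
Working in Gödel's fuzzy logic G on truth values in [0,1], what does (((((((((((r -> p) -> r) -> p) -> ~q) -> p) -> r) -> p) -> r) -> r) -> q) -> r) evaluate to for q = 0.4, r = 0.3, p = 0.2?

(r -> p): 0.3 > 0.2, so result = 0.2
((r -> p) -> r): 0.2 ≤ 0.3, so result = 1
(((r -> p) -> r) -> p): 1 > 0.2, so result = 0.2
~q: Gödel ¬ of 0.4 = 0 (operand ≠ 0)
((((r -> p) -> r) -> p) -> ~q): 0.2 > 0, so result = 0
(((((r -> p) -> r) -> p) -> ~q) -> p): 0 ≤ 0.2, so result = 1
((((((r -> p) -> r) -> p) -> ~q) -> p) -> r): 1 > 0.3, so result = 0.3
(((((((r -> p) -> r) -> p) -> ~q) -> p) -> r) -> p): 0.3 > 0.2, so result = 0.2
((((((((r -> p) -> r) -> p) -> ~q) -> p) -> r) -> p) -> r): 0.2 ≤ 0.3, so result = 1
(((((((((r -> p) -> r) -> p) -> ~q) -> p) -> r) -> p) -> r) -> r): 1 > 0.3, so result = 0.3
((((((((((r -> p) -> r) -> p) -> ~q) -> p) -> r) -> p) -> r) -> r) -> q): 0.3 ≤ 0.4, so result = 1
(((((((((((r -> p) -> r) -> p) -> ~q) -> p) -> r) -> p) -> r) -> r) -> q) -> r): 1 > 0.3, so result = 0.3

0.30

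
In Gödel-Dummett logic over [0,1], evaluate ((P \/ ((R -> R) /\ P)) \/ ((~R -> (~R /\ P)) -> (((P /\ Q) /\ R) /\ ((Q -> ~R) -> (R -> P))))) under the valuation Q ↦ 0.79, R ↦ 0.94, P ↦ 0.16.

0.16

(R -> R): 0.94 ≤ 0.94, so result = 1
((R -> R) /\ P) = min(1, 0.16) = 0.16
(P \/ ((R -> R) /\ P)) = max(0.16, 0.16) = 0.16
~R: Gödel ¬ of 0.94 = 0 (operand ≠ 0)
~R: Gödel ¬ of 0.94 = 0 (operand ≠ 0)
(~R /\ P) = min(0, 0.16) = 0
(~R -> (~R /\ P)): 0 ≤ 0, so result = 1
(P /\ Q) = min(0.16, 0.79) = 0.16
((P /\ Q) /\ R) = min(0.16, 0.94) = 0.16
~R: Gödel ¬ of 0.94 = 0 (operand ≠ 0)
(Q -> ~R): 0.79 > 0, so result = 0
(R -> P): 0.94 > 0.16, so result = 0.16
((Q -> ~R) -> (R -> P)): 0 ≤ 0.16, so result = 1
(((P /\ Q) /\ R) /\ ((Q -> ~R) -> (R -> P))) = min(0.16, 1) = 0.16
((~R -> (~R /\ P)) -> (((P /\ Q) /\ R) /\ ((Q -> ~R) -> (R -> P)))): 1 > 0.16, so result = 0.16
((P \/ ((R -> R) /\ P)) \/ ((~R -> (~R /\ P)) -> (((P /\ Q) /\ R) /\ ((Q -> ~R) -> (R -> P))))) = max(0.16, 0.16) = 0.16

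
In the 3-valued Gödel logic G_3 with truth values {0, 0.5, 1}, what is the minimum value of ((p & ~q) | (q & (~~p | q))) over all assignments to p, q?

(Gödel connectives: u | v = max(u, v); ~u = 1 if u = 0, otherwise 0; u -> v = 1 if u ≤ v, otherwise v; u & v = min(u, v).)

0.00

The minimum is attained at p = 0, q = 0:
  ~q: Gödel ¬ of 0 = 1 (operand is 0)
  (p & ~q) = min(0, 1) = 0
  ~p: Gödel ¬ of 0 = 1 (operand is 0)
  ~~p: Gödel ¬ of 1 = 0 (operand ≠ 0)
  (~~p | q) = max(0, 0) = 0
  (q & (~~p | q)) = min(0, 0) = 0
  ((p & ~q) | (q & (~~p | q))) = max(0, 0) = 0
Checking all 9 assignments confirms none give a value below 0.00.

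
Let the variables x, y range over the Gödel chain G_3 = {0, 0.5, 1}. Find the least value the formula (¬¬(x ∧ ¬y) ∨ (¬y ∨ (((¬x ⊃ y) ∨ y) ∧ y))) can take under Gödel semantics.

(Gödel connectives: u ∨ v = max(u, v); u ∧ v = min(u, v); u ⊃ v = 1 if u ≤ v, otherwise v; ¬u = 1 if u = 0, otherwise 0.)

The minimum is attained at x = 0, y = 0.5:
  ¬y: Gödel ¬ of 0.5 = 0 (operand ≠ 0)
  (x ∧ ¬y) = min(0, 0) = 0
  ¬(x ∧ ¬y): Gödel ¬ of 0 = 1 (operand is 0)
  ¬¬(x ∧ ¬y): Gödel ¬ of 1 = 0 (operand ≠ 0)
  ¬y: Gödel ¬ of 0.5 = 0 (operand ≠ 0)
  ¬x: Gödel ¬ of 0 = 1 (operand is 0)
  (¬x ⊃ y): 1 > 0.5, so result = 0.5
  ((¬x ⊃ y) ∨ y) = max(0.5, 0.5) = 0.5
  (((¬x ⊃ y) ∨ y) ∧ y) = min(0.5, 0.5) = 0.5
  (¬y ∨ (((¬x ⊃ y) ∨ y) ∧ y)) = max(0, 0.5) = 0.5
  (¬¬(x ∧ ¬y) ∨ (¬y ∨ (((¬x ⊃ y) ∨ y) ∧ y))) = max(0, 0.5) = 0.5
Checking all 9 assignments confirms none give a value below 0.50.

0.50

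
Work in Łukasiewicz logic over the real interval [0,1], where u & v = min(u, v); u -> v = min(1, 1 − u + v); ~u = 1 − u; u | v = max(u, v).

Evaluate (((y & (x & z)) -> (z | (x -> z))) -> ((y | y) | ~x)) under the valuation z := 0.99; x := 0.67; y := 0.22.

0.33

(x & z) = min(0.67, 0.99) = 0.67
(y & (x & z)) = min(0.22, 0.67) = 0.22
(x -> z): min(1, 1 − 0.67 + 0.99) = 1
(z | (x -> z)) = max(0.99, 1) = 1
((y & (x & z)) -> (z | (x -> z))): min(1, 1 − 0.22 + 1) = 1
(y | y) = max(0.22, 0.22) = 0.22
~x: Łukasiewicz ¬ gives 1 − 0.67 = 0.33
((y | y) | ~x) = max(0.22, 0.33) = 0.33
(((y & (x & z)) -> (z | (x -> z))) -> ((y | y) | ~x)): min(1, 1 − 1 + 0.33) = 0.33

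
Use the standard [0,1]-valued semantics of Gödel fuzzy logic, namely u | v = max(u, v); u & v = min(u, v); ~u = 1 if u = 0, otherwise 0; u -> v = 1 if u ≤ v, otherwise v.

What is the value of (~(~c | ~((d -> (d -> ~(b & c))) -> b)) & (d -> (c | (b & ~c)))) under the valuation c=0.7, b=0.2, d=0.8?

0.70

~c: Gödel ¬ of 0.7 = 0 (operand ≠ 0)
(b & c) = min(0.2, 0.7) = 0.2
~(b & c): Gödel ¬ of 0.2 = 0 (operand ≠ 0)
(d -> ~(b & c)): 0.8 > 0, so result = 0
(d -> (d -> ~(b & c))): 0.8 > 0, so result = 0
((d -> (d -> ~(b & c))) -> b): 0 ≤ 0.2, so result = 1
~((d -> (d -> ~(b & c))) -> b): Gödel ¬ of 1 = 0 (operand ≠ 0)
(~c | ~((d -> (d -> ~(b & c))) -> b)) = max(0, 0) = 0
~(~c | ~((d -> (d -> ~(b & c))) -> b)): Gödel ¬ of 0 = 1 (operand is 0)
~c: Gödel ¬ of 0.7 = 0 (operand ≠ 0)
(b & ~c) = min(0.2, 0) = 0
(c | (b & ~c)) = max(0.7, 0) = 0.7
(d -> (c | (b & ~c))): 0.8 > 0.7, so result = 0.7
(~(~c | ~((d -> (d -> ~(b & c))) -> b)) & (d -> (c | (b & ~c)))) = min(1, 0.7) = 0.7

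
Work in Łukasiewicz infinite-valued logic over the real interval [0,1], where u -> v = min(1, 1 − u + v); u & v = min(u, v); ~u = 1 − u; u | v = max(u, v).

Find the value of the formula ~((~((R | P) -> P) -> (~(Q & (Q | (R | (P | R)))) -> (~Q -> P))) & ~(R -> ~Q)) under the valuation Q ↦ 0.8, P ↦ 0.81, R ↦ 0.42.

(R | P) = max(0.42, 0.81) = 0.81
((R | P) -> P): min(1, 1 − 0.81 + 0.81) = 1
~((R | P) -> P): Łukasiewicz ¬ gives 1 − 1 = 0
(P | R) = max(0.81, 0.42) = 0.81
(R | (P | R)) = max(0.42, 0.81) = 0.81
(Q | (R | (P | R))) = max(0.8, 0.81) = 0.81
(Q & (Q | (R | (P | R)))) = min(0.8, 0.81) = 0.8
~(Q & (Q | (R | (P | R)))): Łukasiewicz ¬ gives 1 − 0.8 = 0.2
~Q: Łukasiewicz ¬ gives 1 − 0.8 = 0.2
(~Q -> P): min(1, 1 − 0.2 + 0.81) = 1
(~(Q & (Q | (R | (P | R)))) -> (~Q -> P)): min(1, 1 − 0.2 + 1) = 1
(~((R | P) -> P) -> (~(Q & (Q | (R | (P | R)))) -> (~Q -> P))): min(1, 1 − 0 + 1) = 1
~Q: Łukasiewicz ¬ gives 1 − 0.8 = 0.2
(R -> ~Q): min(1, 1 − 0.42 + 0.2) = 0.78
~(R -> ~Q): Łukasiewicz ¬ gives 1 − 0.78 = 0.22
((~((R | P) -> P) -> (~(Q & (Q | (R | (P | R)))) -> (~Q -> P))) & ~(R -> ~Q)) = min(1, 0.22) = 0.22
~((~((R | P) -> P) -> (~(Q & (Q | (R | (P | R)))) -> (~Q -> P))) & ~(R -> ~Q)): Łukasiewicz ¬ gives 1 − 0.22 = 0.78

0.78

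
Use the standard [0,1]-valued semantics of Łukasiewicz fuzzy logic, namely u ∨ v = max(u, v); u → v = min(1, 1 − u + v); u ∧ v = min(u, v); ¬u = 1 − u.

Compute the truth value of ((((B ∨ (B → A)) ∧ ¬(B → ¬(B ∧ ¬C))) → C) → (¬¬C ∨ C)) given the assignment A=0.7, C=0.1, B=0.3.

(B → A): min(1, 1 − 0.3 + 0.7) = 1
(B ∨ (B → A)) = max(0.3, 1) = 1
¬C: Łukasiewicz ¬ gives 1 − 0.1 = 0.9
(B ∧ ¬C) = min(0.3, 0.9) = 0.3
¬(B ∧ ¬C): Łukasiewicz ¬ gives 1 − 0.3 = 0.7
(B → ¬(B ∧ ¬C)): min(1, 1 − 0.3 + 0.7) = 1
¬(B → ¬(B ∧ ¬C)): Łukasiewicz ¬ gives 1 − 1 = 0
((B ∨ (B → A)) ∧ ¬(B → ¬(B ∧ ¬C))) = min(1, 0) = 0
(((B ∨ (B → A)) ∧ ¬(B → ¬(B ∧ ¬C))) → C): min(1, 1 − 0 + 0.1) = 1
¬C: Łukasiewicz ¬ gives 1 − 0.1 = 0.9
¬¬C: Łukasiewicz ¬ gives 1 − 0.9 = 0.1
(¬¬C ∨ C) = max(0.1, 0.1) = 0.1
((((B ∨ (B → A)) ∧ ¬(B → ¬(B ∧ ¬C))) → C) → (¬¬C ∨ C)): min(1, 1 − 1 + 0.1) = 0.1

0.10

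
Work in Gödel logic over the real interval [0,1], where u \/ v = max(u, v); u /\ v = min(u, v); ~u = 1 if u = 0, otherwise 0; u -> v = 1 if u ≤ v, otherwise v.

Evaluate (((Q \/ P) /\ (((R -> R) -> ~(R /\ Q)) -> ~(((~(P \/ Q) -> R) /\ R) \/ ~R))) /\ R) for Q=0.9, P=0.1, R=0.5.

0.50

(Q \/ P) = max(0.9, 0.1) = 0.9
(R -> R): 0.5 ≤ 0.5, so result = 1
(R /\ Q) = min(0.5, 0.9) = 0.5
~(R /\ Q): Gödel ¬ of 0.5 = 0 (operand ≠ 0)
((R -> R) -> ~(R /\ Q)): 1 > 0, so result = 0
(P \/ Q) = max(0.1, 0.9) = 0.9
~(P \/ Q): Gödel ¬ of 0.9 = 0 (operand ≠ 0)
(~(P \/ Q) -> R): 0 ≤ 0.5, so result = 1
((~(P \/ Q) -> R) /\ R) = min(1, 0.5) = 0.5
~R: Gödel ¬ of 0.5 = 0 (operand ≠ 0)
(((~(P \/ Q) -> R) /\ R) \/ ~R) = max(0.5, 0) = 0.5
~(((~(P \/ Q) -> R) /\ R) \/ ~R): Gödel ¬ of 0.5 = 0 (operand ≠ 0)
(((R -> R) -> ~(R /\ Q)) -> ~(((~(P \/ Q) -> R) /\ R) \/ ~R)): 0 ≤ 0, so result = 1
((Q \/ P) /\ (((R -> R) -> ~(R /\ Q)) -> ~(((~(P \/ Q) -> R) /\ R) \/ ~R))) = min(0.9, 1) = 0.9
(((Q \/ P) /\ (((R -> R) -> ~(R /\ Q)) -> ~(((~(P \/ Q) -> R) /\ R) \/ ~R))) /\ R) = min(0.9, 0.5) = 0.5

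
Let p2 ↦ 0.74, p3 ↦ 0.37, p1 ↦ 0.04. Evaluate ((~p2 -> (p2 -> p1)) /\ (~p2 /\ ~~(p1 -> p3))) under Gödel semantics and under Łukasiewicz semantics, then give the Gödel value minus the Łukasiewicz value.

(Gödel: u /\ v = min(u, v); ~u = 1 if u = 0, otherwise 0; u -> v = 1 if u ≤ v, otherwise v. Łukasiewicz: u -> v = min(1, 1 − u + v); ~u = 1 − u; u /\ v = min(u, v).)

-0.26

Gödel evaluation:
  ~p2: Gödel ¬ of 0.74 = 0 (operand ≠ 0)
  (p2 -> p1): 0.74 > 0.04, so result = 0.04
  (~p2 -> (p2 -> p1)): 0 ≤ 0.04, so result = 1
  ~p2: Gödel ¬ of 0.74 = 0 (operand ≠ 0)
  (p1 -> p3): 0.04 ≤ 0.37, so result = 1
  ~(p1 -> p3): Gödel ¬ of 1 = 0 (operand ≠ 0)
  ~~(p1 -> p3): Gödel ¬ of 0 = 1 (operand is 0)
  (~p2 /\ ~~(p1 -> p3)) = min(0, 1) = 0
  ((~p2 -> (p2 -> p1)) /\ (~p2 /\ ~~(p1 -> p3))) = min(1, 0) = 0
  Gödel value = 0
Łukasiewicz evaluation:
  ~p2: Łukasiewicz ¬ gives 1 − 0.74 = 0.26
  (p2 -> p1): min(1, 1 − 0.74 + 0.04) = 0.3
  (~p2 -> (p2 -> p1)): min(1, 1 − 0.26 + 0.3) = 1
  ~p2: Łukasiewicz ¬ gives 1 − 0.74 = 0.26
  (p1 -> p3): min(1, 1 − 0.04 + 0.37) = 1
  ~(p1 -> p3): Łukasiewicz ¬ gives 1 − 1 = 0
  ~~(p1 -> p3): Łukasiewicz ¬ gives 1 − 0 = 1
  (~p2 /\ ~~(p1 -> p3)) = min(0.26, 1) = 0.26
  ((~p2 -> (p2 -> p1)) /\ (~p2 /\ ~~(p1 -> p3))) = min(1, 0.26) = 0.26
  Łukasiewicz value = 0.26
Difference: 0 − 0.26 = -0.26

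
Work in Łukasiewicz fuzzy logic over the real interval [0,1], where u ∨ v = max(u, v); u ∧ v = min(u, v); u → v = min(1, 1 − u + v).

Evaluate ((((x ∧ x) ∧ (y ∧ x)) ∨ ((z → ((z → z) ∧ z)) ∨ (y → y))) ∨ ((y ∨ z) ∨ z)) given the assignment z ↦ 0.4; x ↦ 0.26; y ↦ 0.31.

(x ∧ x) = min(0.26, 0.26) = 0.26
(y ∧ x) = min(0.31, 0.26) = 0.26
((x ∧ x) ∧ (y ∧ x)) = min(0.26, 0.26) = 0.26
(z → z): min(1, 1 − 0.4 + 0.4) = 1
((z → z) ∧ z) = min(1, 0.4) = 0.4
(z → ((z → z) ∧ z)): min(1, 1 − 0.4 + 0.4) = 1
(y → y): min(1, 1 − 0.31 + 0.31) = 1
((z → ((z → z) ∧ z)) ∨ (y → y)) = max(1, 1) = 1
(((x ∧ x) ∧ (y ∧ x)) ∨ ((z → ((z → z) ∧ z)) ∨ (y → y))) = max(0.26, 1) = 1
(y ∨ z) = max(0.31, 0.4) = 0.4
((y ∨ z) ∨ z) = max(0.4, 0.4) = 0.4
((((x ∧ x) ∧ (y ∧ x)) ∨ ((z → ((z → z) ∧ z)) ∨ (y → y))) ∨ ((y ∨ z) ∨ z)) = max(1, 0.4) = 1

1.00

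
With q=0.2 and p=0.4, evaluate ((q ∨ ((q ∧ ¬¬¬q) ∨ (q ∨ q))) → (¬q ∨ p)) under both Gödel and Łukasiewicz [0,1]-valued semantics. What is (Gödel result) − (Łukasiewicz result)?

Gödel evaluation:
  ¬q: Gödel ¬ of 0.2 = 0 (operand ≠ 0)
  ¬¬q: Gödel ¬ of 0 = 1 (operand is 0)
  ¬¬¬q: Gödel ¬ of 1 = 0 (operand ≠ 0)
  (q ∧ ¬¬¬q) = min(0.2, 0) = 0
  (q ∨ q) = max(0.2, 0.2) = 0.2
  ((q ∧ ¬¬¬q) ∨ (q ∨ q)) = max(0, 0.2) = 0.2
  (q ∨ ((q ∧ ¬¬¬q) ∨ (q ∨ q))) = max(0.2, 0.2) = 0.2
  ¬q: Gödel ¬ of 0.2 = 0 (operand ≠ 0)
  (¬q ∨ p) = max(0, 0.4) = 0.4
  ((q ∨ ((q ∧ ¬¬¬q) ∨ (q ∨ q))) → (¬q ∨ p)): 0.2 ≤ 0.4, so result = 1
  Gödel value = 1
Łukasiewicz evaluation:
  ¬q: Łukasiewicz ¬ gives 1 − 0.2 = 0.8
  ¬¬q: Łukasiewicz ¬ gives 1 − 0.8 = 0.2
  ¬¬¬q: Łukasiewicz ¬ gives 1 − 0.2 = 0.8
  (q ∧ ¬¬¬q) = min(0.2, 0.8) = 0.2
  (q ∨ q) = max(0.2, 0.2) = 0.2
  ((q ∧ ¬¬¬q) ∨ (q ∨ q)) = max(0.2, 0.2) = 0.2
  (q ∨ ((q ∧ ¬¬¬q) ∨ (q ∨ q))) = max(0.2, 0.2) = 0.2
  ¬q: Łukasiewicz ¬ gives 1 − 0.2 = 0.8
  (¬q ∨ p) = max(0.8, 0.4) = 0.8
  ((q ∨ ((q ∧ ¬¬¬q) ∨ (q ∨ q))) → (¬q ∨ p)): min(1, 1 − 0.2 + 0.8) = 1
  Łukasiewicz value = 1
Difference: 1 − 1 = 0.00

0.00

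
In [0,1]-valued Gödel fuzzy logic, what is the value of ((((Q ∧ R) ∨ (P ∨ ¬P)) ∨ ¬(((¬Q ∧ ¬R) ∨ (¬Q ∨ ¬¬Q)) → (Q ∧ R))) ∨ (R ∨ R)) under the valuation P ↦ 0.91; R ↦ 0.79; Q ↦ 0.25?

0.91

(Q ∧ R) = min(0.25, 0.79) = 0.25
¬P: Gödel ¬ of 0.91 = 0 (operand ≠ 0)
(P ∨ ¬P) = max(0.91, 0) = 0.91
((Q ∧ R) ∨ (P ∨ ¬P)) = max(0.25, 0.91) = 0.91
¬Q: Gödel ¬ of 0.25 = 0 (operand ≠ 0)
¬R: Gödel ¬ of 0.79 = 0 (operand ≠ 0)
(¬Q ∧ ¬R) = min(0, 0) = 0
¬Q: Gödel ¬ of 0.25 = 0 (operand ≠ 0)
¬Q: Gödel ¬ of 0.25 = 0 (operand ≠ 0)
¬¬Q: Gödel ¬ of 0 = 1 (operand is 0)
(¬Q ∨ ¬¬Q) = max(0, 1) = 1
((¬Q ∧ ¬R) ∨ (¬Q ∨ ¬¬Q)) = max(0, 1) = 1
(Q ∧ R) = min(0.25, 0.79) = 0.25
(((¬Q ∧ ¬R) ∨ (¬Q ∨ ¬¬Q)) → (Q ∧ R)): 1 > 0.25, so result = 0.25
¬(((¬Q ∧ ¬R) ∨ (¬Q ∨ ¬¬Q)) → (Q ∧ R)): Gödel ¬ of 0.25 = 0 (operand ≠ 0)
(((Q ∧ R) ∨ (P ∨ ¬P)) ∨ ¬(((¬Q ∧ ¬R) ∨ (¬Q ∨ ¬¬Q)) → (Q ∧ R))) = max(0.91, 0) = 0.91
(R ∨ R) = max(0.79, 0.79) = 0.79
((((Q ∧ R) ∨ (P ∨ ¬P)) ∨ ¬(((¬Q ∧ ¬R) ∨ (¬Q ∨ ¬¬Q)) → (Q ∧ R))) ∨ (R ∨ R)) = max(0.91, 0.79) = 0.91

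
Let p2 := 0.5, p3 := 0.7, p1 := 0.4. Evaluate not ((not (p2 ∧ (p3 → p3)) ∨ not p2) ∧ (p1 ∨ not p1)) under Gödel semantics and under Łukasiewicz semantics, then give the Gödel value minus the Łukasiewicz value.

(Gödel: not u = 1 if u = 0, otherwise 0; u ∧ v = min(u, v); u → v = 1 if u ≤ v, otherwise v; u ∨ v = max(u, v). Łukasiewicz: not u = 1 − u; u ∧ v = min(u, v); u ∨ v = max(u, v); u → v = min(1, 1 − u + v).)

Gödel evaluation:
  (p3 → p3): 0.7 ≤ 0.7, so result = 1
  (p2 ∧ (p3 → p3)) = min(0.5, 1) = 0.5
  not (p2 ∧ (p3 → p3)): Gödel ¬ of 0.5 = 0 (operand ≠ 0)
  not p2: Gödel ¬ of 0.5 = 0 (operand ≠ 0)
  (not (p2 ∧ (p3 → p3)) ∨ not p2) = max(0, 0) = 0
  not p1: Gödel ¬ of 0.4 = 0 (operand ≠ 0)
  (p1 ∨ not p1) = max(0.4, 0) = 0.4
  ((not (p2 ∧ (p3 → p3)) ∨ not p2) ∧ (p1 ∨ not p1)) = min(0, 0.4) = 0
  not ((not (p2 ∧ (p3 → p3)) ∨ not p2) ∧ (p1 ∨ not p1)): Gödel ¬ of 0 = 1 (operand is 0)
  Gödel value = 1
Łukasiewicz evaluation:
  (p3 → p3): min(1, 1 − 0.7 + 0.7) = 1
  (p2 ∧ (p3 → p3)) = min(0.5, 1) = 0.5
  not (p2 ∧ (p3 → p3)): Łukasiewicz ¬ gives 1 − 0.5 = 0.5
  not p2: Łukasiewicz ¬ gives 1 − 0.5 = 0.5
  (not (p2 ∧ (p3 → p3)) ∨ not p2) = max(0.5, 0.5) = 0.5
  not p1: Łukasiewicz ¬ gives 1 − 0.4 = 0.6
  (p1 ∨ not p1) = max(0.4, 0.6) = 0.6
  ((not (p2 ∧ (p3 → p3)) ∨ not p2) ∧ (p1 ∨ not p1)) = min(0.5, 0.6) = 0.5
  not ((not (p2 ∧ (p3 → p3)) ∨ not p2) ∧ (p1 ∨ not p1)): Łukasiewicz ¬ gives 1 − 0.5 = 0.5
  Łukasiewicz value = 0.5
Difference: 1 − 0.5 = 0.50

0.50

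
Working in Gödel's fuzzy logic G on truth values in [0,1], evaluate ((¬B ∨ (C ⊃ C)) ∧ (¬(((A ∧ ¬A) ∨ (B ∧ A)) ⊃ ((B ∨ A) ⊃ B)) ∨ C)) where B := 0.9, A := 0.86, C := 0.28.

¬B: Gödel ¬ of 0.9 = 0 (operand ≠ 0)
(C ⊃ C): 0.28 ≤ 0.28, so result = 1
(¬B ∨ (C ⊃ C)) = max(0, 1) = 1
¬A: Gödel ¬ of 0.86 = 0 (operand ≠ 0)
(A ∧ ¬A) = min(0.86, 0) = 0
(B ∧ A) = min(0.9, 0.86) = 0.86
((A ∧ ¬A) ∨ (B ∧ A)) = max(0, 0.86) = 0.86
(B ∨ A) = max(0.9, 0.86) = 0.9
((B ∨ A) ⊃ B): 0.9 ≤ 0.9, so result = 1
(((A ∧ ¬A) ∨ (B ∧ A)) ⊃ ((B ∨ A) ⊃ B)): 0.86 ≤ 1, so result = 1
¬(((A ∧ ¬A) ∨ (B ∧ A)) ⊃ ((B ∨ A) ⊃ B)): Gödel ¬ of 1 = 0 (operand ≠ 0)
(¬(((A ∧ ¬A) ∨ (B ∧ A)) ⊃ ((B ∨ A) ⊃ B)) ∨ C) = max(0, 0.28) = 0.28
((¬B ∨ (C ⊃ C)) ∧ (¬(((A ∧ ¬A) ∨ (B ∧ A)) ⊃ ((B ∨ A) ⊃ B)) ∨ C)) = min(1, 0.28) = 0.28

0.28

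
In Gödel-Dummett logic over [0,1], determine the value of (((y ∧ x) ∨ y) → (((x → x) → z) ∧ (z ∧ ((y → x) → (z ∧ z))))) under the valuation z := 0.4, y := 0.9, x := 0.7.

0.40

(y ∧ x) = min(0.9, 0.7) = 0.7
((y ∧ x) ∨ y) = max(0.7, 0.9) = 0.9
(x → x): 0.7 ≤ 0.7, so result = 1
((x → x) → z): 1 > 0.4, so result = 0.4
(y → x): 0.9 > 0.7, so result = 0.7
(z ∧ z) = min(0.4, 0.4) = 0.4
((y → x) → (z ∧ z)): 0.7 > 0.4, so result = 0.4
(z ∧ ((y → x) → (z ∧ z))) = min(0.4, 0.4) = 0.4
(((x → x) → z) ∧ (z ∧ ((y → x) → (z ∧ z)))) = min(0.4, 0.4) = 0.4
(((y ∧ x) ∨ y) → (((x → x) → z) ∧ (z ∧ ((y → x) → (z ∧ z))))): 0.9 > 0.4, so result = 0.4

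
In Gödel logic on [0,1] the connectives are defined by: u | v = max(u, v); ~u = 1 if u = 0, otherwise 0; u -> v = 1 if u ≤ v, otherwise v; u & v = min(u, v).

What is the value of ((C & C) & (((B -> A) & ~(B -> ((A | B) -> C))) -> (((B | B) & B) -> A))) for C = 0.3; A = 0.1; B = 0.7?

0.30

(C & C) = min(0.3, 0.3) = 0.3
(B -> A): 0.7 > 0.1, so result = 0.1
(A | B) = max(0.1, 0.7) = 0.7
((A | B) -> C): 0.7 > 0.3, so result = 0.3
(B -> ((A | B) -> C)): 0.7 > 0.3, so result = 0.3
~(B -> ((A | B) -> C)): Gödel ¬ of 0.3 = 0 (operand ≠ 0)
((B -> A) & ~(B -> ((A | B) -> C))) = min(0.1, 0) = 0
(B | B) = max(0.7, 0.7) = 0.7
((B | B) & B) = min(0.7, 0.7) = 0.7
(((B | B) & B) -> A): 0.7 > 0.1, so result = 0.1
(((B -> A) & ~(B -> ((A | B) -> C))) -> (((B | B) & B) -> A)): 0 ≤ 0.1, so result = 1
((C & C) & (((B -> A) & ~(B -> ((A | B) -> C))) -> (((B | B) & B) -> A))) = min(0.3, 1) = 0.3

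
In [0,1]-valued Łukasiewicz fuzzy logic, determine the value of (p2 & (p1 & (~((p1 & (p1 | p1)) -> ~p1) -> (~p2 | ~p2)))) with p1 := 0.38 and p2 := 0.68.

0.38

(p1 | p1) = max(0.38, 0.38) = 0.38
(p1 & (p1 | p1)) = min(0.38, 0.38) = 0.38
~p1: Łukasiewicz ¬ gives 1 − 0.38 = 0.62
((p1 & (p1 | p1)) -> ~p1): min(1, 1 − 0.38 + 0.62) = 1
~((p1 & (p1 | p1)) -> ~p1): Łukasiewicz ¬ gives 1 − 1 = 0
~p2: Łukasiewicz ¬ gives 1 − 0.68 = 0.32
~p2: Łukasiewicz ¬ gives 1 − 0.68 = 0.32
(~p2 | ~p2) = max(0.32, 0.32) = 0.32
(~((p1 & (p1 | p1)) -> ~p1) -> (~p2 | ~p2)): min(1, 1 − 0 + 0.32) = 1
(p1 & (~((p1 & (p1 | p1)) -> ~p1) -> (~p2 | ~p2))) = min(0.38, 1) = 0.38
(p2 & (p1 & (~((p1 & (p1 | p1)) -> ~p1) -> (~p2 | ~p2)))) = min(0.68, 0.38) = 0.38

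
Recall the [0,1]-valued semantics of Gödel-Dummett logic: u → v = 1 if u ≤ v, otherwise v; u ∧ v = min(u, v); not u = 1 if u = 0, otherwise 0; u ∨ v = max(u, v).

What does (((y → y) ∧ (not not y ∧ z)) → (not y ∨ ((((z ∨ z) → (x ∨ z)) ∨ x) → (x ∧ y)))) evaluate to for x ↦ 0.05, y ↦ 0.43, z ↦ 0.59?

0.05

(y → y): 0.43 ≤ 0.43, so result = 1
not y: Gödel ¬ of 0.43 = 0 (operand ≠ 0)
not not y: Gödel ¬ of 0 = 1 (operand is 0)
(not not y ∧ z) = min(1, 0.59) = 0.59
((y → y) ∧ (not not y ∧ z)) = min(1, 0.59) = 0.59
not y: Gödel ¬ of 0.43 = 0 (operand ≠ 0)
(z ∨ z) = max(0.59, 0.59) = 0.59
(x ∨ z) = max(0.05, 0.59) = 0.59
((z ∨ z) → (x ∨ z)): 0.59 ≤ 0.59, so result = 1
(((z ∨ z) → (x ∨ z)) ∨ x) = max(1, 0.05) = 1
(x ∧ y) = min(0.05, 0.43) = 0.05
((((z ∨ z) → (x ∨ z)) ∨ x) → (x ∧ y)): 1 > 0.05, so result = 0.05
(not y ∨ ((((z ∨ z) → (x ∨ z)) ∨ x) → (x ∧ y))) = max(0, 0.05) = 0.05
(((y → y) ∧ (not not y ∧ z)) → (not y ∨ ((((z ∨ z) → (x ∨ z)) ∨ x) → (x ∧ y)))): 0.59 > 0.05, so result = 0.05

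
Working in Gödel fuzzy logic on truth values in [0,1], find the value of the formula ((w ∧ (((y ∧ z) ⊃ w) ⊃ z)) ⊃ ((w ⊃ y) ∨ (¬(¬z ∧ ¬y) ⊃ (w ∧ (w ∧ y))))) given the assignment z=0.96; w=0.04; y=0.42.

1.00

(y ∧ z) = min(0.42, 0.96) = 0.42
((y ∧ z) ⊃ w): 0.42 > 0.04, so result = 0.04
(((y ∧ z) ⊃ w) ⊃ z): 0.04 ≤ 0.96, so result = 1
(w ∧ (((y ∧ z) ⊃ w) ⊃ z)) = min(0.04, 1) = 0.04
(w ⊃ y): 0.04 ≤ 0.42, so result = 1
¬z: Gödel ¬ of 0.96 = 0 (operand ≠ 0)
¬y: Gödel ¬ of 0.42 = 0 (operand ≠ 0)
(¬z ∧ ¬y) = min(0, 0) = 0
¬(¬z ∧ ¬y): Gödel ¬ of 0 = 1 (operand is 0)
(w ∧ y) = min(0.04, 0.42) = 0.04
(w ∧ (w ∧ y)) = min(0.04, 0.04) = 0.04
(¬(¬z ∧ ¬y) ⊃ (w ∧ (w ∧ y))): 1 > 0.04, so result = 0.04
((w ⊃ y) ∨ (¬(¬z ∧ ¬y) ⊃ (w ∧ (w ∧ y)))) = max(1, 0.04) = 1
((w ∧ (((y ∧ z) ⊃ w) ⊃ z)) ⊃ ((w ⊃ y) ∨ (¬(¬z ∧ ¬y) ⊃ (w ∧ (w ∧ y))))): 0.04 ≤ 1, so result = 1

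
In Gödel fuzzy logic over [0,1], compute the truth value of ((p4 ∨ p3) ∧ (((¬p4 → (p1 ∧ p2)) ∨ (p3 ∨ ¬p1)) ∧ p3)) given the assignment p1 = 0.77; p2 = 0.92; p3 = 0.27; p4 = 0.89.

(p4 ∨ p3) = max(0.89, 0.27) = 0.89
¬p4: Gödel ¬ of 0.89 = 0 (operand ≠ 0)
(p1 ∧ p2) = min(0.77, 0.92) = 0.77
(¬p4 → (p1 ∧ p2)): 0 ≤ 0.77, so result = 1
¬p1: Gödel ¬ of 0.77 = 0 (operand ≠ 0)
(p3 ∨ ¬p1) = max(0.27, 0) = 0.27
((¬p4 → (p1 ∧ p2)) ∨ (p3 ∨ ¬p1)) = max(1, 0.27) = 1
(((¬p4 → (p1 ∧ p2)) ∨ (p3 ∨ ¬p1)) ∧ p3) = min(1, 0.27) = 0.27
((p4 ∨ p3) ∧ (((¬p4 → (p1 ∧ p2)) ∨ (p3 ∨ ¬p1)) ∧ p3)) = min(0.89, 0.27) = 0.27

0.27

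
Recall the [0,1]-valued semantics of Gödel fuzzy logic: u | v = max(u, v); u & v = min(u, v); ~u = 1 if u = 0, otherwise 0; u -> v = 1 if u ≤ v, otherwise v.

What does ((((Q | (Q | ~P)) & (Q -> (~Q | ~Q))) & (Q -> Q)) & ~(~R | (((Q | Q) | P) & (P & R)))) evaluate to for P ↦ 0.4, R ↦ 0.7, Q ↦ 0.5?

~P: Gödel ¬ of 0.4 = 0 (operand ≠ 0)
(Q | ~P) = max(0.5, 0) = 0.5
(Q | (Q | ~P)) = max(0.5, 0.5) = 0.5
~Q: Gödel ¬ of 0.5 = 0 (operand ≠ 0)
~Q: Gödel ¬ of 0.5 = 0 (operand ≠ 0)
(~Q | ~Q) = max(0, 0) = 0
(Q -> (~Q | ~Q)): 0.5 > 0, so result = 0
((Q | (Q | ~P)) & (Q -> (~Q | ~Q))) = min(0.5, 0) = 0
(Q -> Q): 0.5 ≤ 0.5, so result = 1
(((Q | (Q | ~P)) & (Q -> (~Q | ~Q))) & (Q -> Q)) = min(0, 1) = 0
~R: Gödel ¬ of 0.7 = 0 (operand ≠ 0)
(Q | Q) = max(0.5, 0.5) = 0.5
((Q | Q) | P) = max(0.5, 0.4) = 0.5
(P & R) = min(0.4, 0.7) = 0.4
(((Q | Q) | P) & (P & R)) = min(0.5, 0.4) = 0.4
(~R | (((Q | Q) | P) & (P & R))) = max(0, 0.4) = 0.4
~(~R | (((Q | Q) | P) & (P & R))): Gödel ¬ of 0.4 = 0 (operand ≠ 0)
((((Q | (Q | ~P)) & (Q -> (~Q | ~Q))) & (Q -> Q)) & ~(~R | (((Q | Q) | P) & (P & R)))) = min(0, 0) = 0

0.00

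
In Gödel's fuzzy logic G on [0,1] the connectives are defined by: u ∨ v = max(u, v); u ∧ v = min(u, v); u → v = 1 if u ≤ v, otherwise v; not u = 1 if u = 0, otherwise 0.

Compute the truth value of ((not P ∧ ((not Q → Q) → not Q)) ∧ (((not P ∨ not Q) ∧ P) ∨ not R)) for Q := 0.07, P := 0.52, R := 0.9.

0.00

not P: Gödel ¬ of 0.52 = 0 (operand ≠ 0)
not Q: Gödel ¬ of 0.07 = 0 (operand ≠ 0)
(not Q → Q): 0 ≤ 0.07, so result = 1
not Q: Gödel ¬ of 0.07 = 0 (operand ≠ 0)
((not Q → Q) → not Q): 1 > 0, so result = 0
(not P ∧ ((not Q → Q) → not Q)) = min(0, 0) = 0
not P: Gödel ¬ of 0.52 = 0 (operand ≠ 0)
not Q: Gödel ¬ of 0.07 = 0 (operand ≠ 0)
(not P ∨ not Q) = max(0, 0) = 0
((not P ∨ not Q) ∧ P) = min(0, 0.52) = 0
not R: Gödel ¬ of 0.9 = 0 (operand ≠ 0)
(((not P ∨ not Q) ∧ P) ∨ not R) = max(0, 0) = 0
((not P ∧ ((not Q → Q) → not Q)) ∧ (((not P ∨ not Q) ∧ P) ∨ not R)) = min(0, 0) = 0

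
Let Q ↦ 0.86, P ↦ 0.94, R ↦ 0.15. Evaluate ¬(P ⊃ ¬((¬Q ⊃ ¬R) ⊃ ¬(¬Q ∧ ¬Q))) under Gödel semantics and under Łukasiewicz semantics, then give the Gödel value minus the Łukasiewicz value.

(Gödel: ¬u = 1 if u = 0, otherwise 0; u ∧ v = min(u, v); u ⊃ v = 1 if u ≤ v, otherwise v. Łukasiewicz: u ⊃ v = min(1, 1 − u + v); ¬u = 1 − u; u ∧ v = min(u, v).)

0.20

Gödel evaluation:
  ¬Q: Gödel ¬ of 0.86 = 0 (operand ≠ 0)
  ¬R: Gödel ¬ of 0.15 = 0 (operand ≠ 0)
  (¬Q ⊃ ¬R): 0 ≤ 0, so result = 1
  ¬Q: Gödel ¬ of 0.86 = 0 (operand ≠ 0)
  ¬Q: Gödel ¬ of 0.86 = 0 (operand ≠ 0)
  (¬Q ∧ ¬Q) = min(0, 0) = 0
  ¬(¬Q ∧ ¬Q): Gödel ¬ of 0 = 1 (operand is 0)
  ((¬Q ⊃ ¬R) ⊃ ¬(¬Q ∧ ¬Q)): 1 ≤ 1, so result = 1
  ¬((¬Q ⊃ ¬R) ⊃ ¬(¬Q ∧ ¬Q)): Gödel ¬ of 1 = 0 (operand ≠ 0)
  (P ⊃ ¬((¬Q ⊃ ¬R) ⊃ ¬(¬Q ∧ ¬Q))): 0.94 > 0, so result = 0
  ¬(P ⊃ ¬((¬Q ⊃ ¬R) ⊃ ¬(¬Q ∧ ¬Q))): Gödel ¬ of 0 = 1 (operand is 0)
  Gödel value = 1
Łukasiewicz evaluation:
  ¬Q: Łukasiewicz ¬ gives 1 − 0.86 = 0.14
  ¬R: Łukasiewicz ¬ gives 1 − 0.15 = 0.85
  (¬Q ⊃ ¬R): min(1, 1 − 0.14 + 0.85) = 1
  ¬Q: Łukasiewicz ¬ gives 1 − 0.86 = 0.14
  ¬Q: Łukasiewicz ¬ gives 1 − 0.86 = 0.14
  (¬Q ∧ ¬Q) = min(0.14, 0.14) = 0.14
  ¬(¬Q ∧ ¬Q): Łukasiewicz ¬ gives 1 − 0.14 = 0.86
  ((¬Q ⊃ ¬R) ⊃ ¬(¬Q ∧ ¬Q)): min(1, 1 − 1 + 0.86) = 0.86
  ¬((¬Q ⊃ ¬R) ⊃ ¬(¬Q ∧ ¬Q)): Łukasiewicz ¬ gives 1 − 0.86 = 0.14
  (P ⊃ ¬((¬Q ⊃ ¬R) ⊃ ¬(¬Q ∧ ¬Q))): min(1, 1 − 0.94 + 0.14) = 0.2
  ¬(P ⊃ ¬((¬Q ⊃ ¬R) ⊃ ¬(¬Q ∧ ¬Q))): Łukasiewicz ¬ gives 1 − 0.2 = 0.8
  Łukasiewicz value = 0.8
Difference: 1 − 0.8 = 0.20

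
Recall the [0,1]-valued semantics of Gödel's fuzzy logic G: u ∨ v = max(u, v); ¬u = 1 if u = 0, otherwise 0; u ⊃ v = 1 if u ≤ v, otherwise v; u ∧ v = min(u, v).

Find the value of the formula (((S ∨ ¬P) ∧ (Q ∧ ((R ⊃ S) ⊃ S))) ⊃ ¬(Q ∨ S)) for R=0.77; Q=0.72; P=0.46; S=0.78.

0.00

¬P: Gödel ¬ of 0.46 = 0 (operand ≠ 0)
(S ∨ ¬P) = max(0.78, 0) = 0.78
(R ⊃ S): 0.77 ≤ 0.78, so result = 1
((R ⊃ S) ⊃ S): 1 > 0.78, so result = 0.78
(Q ∧ ((R ⊃ S) ⊃ S)) = min(0.72, 0.78) = 0.72
((S ∨ ¬P) ∧ (Q ∧ ((R ⊃ S) ⊃ S))) = min(0.78, 0.72) = 0.72
(Q ∨ S) = max(0.72, 0.78) = 0.78
¬(Q ∨ S): Gödel ¬ of 0.78 = 0 (operand ≠ 0)
(((S ∨ ¬P) ∧ (Q ∧ ((R ⊃ S) ⊃ S))) ⊃ ¬(Q ∨ S)): 0.72 > 0, so result = 0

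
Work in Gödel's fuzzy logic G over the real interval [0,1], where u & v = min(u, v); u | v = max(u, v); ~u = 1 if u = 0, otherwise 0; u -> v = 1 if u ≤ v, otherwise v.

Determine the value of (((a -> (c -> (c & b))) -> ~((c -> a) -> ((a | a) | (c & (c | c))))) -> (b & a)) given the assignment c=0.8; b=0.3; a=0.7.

1.00

(c & b) = min(0.8, 0.3) = 0.3
(c -> (c & b)): 0.8 > 0.3, so result = 0.3
(a -> (c -> (c & b))): 0.7 > 0.3, so result = 0.3
(c -> a): 0.8 > 0.7, so result = 0.7
(a | a) = max(0.7, 0.7) = 0.7
(c | c) = max(0.8, 0.8) = 0.8
(c & (c | c)) = min(0.8, 0.8) = 0.8
((a | a) | (c & (c | c))) = max(0.7, 0.8) = 0.8
((c -> a) -> ((a | a) | (c & (c | c)))): 0.7 ≤ 0.8, so result = 1
~((c -> a) -> ((a | a) | (c & (c | c)))): Gödel ¬ of 1 = 0 (operand ≠ 0)
((a -> (c -> (c & b))) -> ~((c -> a) -> ((a | a) | (c & (c | c))))): 0.3 > 0, so result = 0
(b & a) = min(0.3, 0.7) = 0.3
(((a -> (c -> (c & b))) -> ~((c -> a) -> ((a | a) | (c & (c | c))))) -> (b & a)): 0 ≤ 0.3, so result = 1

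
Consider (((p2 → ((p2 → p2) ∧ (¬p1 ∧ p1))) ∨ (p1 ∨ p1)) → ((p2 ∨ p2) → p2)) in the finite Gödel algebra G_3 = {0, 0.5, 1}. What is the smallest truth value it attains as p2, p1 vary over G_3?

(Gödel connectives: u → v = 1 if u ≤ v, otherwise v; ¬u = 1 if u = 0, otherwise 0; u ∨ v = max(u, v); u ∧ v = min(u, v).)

1.00

Every assignment gives 1. For instance at p2 = 0, p1 = 0:
  (p2 → p2): 0 ≤ 0, so result = 1
  ¬p1: Gödel ¬ of 0 = 1 (operand is 0)
  (¬p1 ∧ p1) = min(1, 0) = 0
  ((p2 → p2) ∧ (¬p1 ∧ p1)) = min(1, 0) = 0
  (p2 → ((p2 → p2) ∧ (¬p1 ∧ p1))): 0 ≤ 0, so result = 1
  (p1 ∨ p1) = max(0, 0) = 0
  ((p2 → ((p2 → p2) ∧ (¬p1 ∧ p1))) ∨ (p1 ∨ p1)) = max(1, 0) = 1
  (p2 ∨ p2) = max(0, 0) = 0
  ((p2 ∨ p2) → p2): 0 ≤ 0, so result = 1
  (((p2 → ((p2 → p2) ∧ (¬p1 ∧ p1))) ∨ (p1 ∨ p1)) → ((p2 ∨ p2) → p2)): 1 ≤ 1, so result = 1
All 9 assignments give value 1 — the formula is a G_3-tautology.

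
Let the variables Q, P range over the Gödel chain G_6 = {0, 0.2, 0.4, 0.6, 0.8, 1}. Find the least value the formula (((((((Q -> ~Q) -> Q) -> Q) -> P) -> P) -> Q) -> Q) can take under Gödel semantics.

The minimum is attained at Q = 0.2, P = 0.2:
  ~Q: Gödel ¬ of 0.2 = 0 (operand ≠ 0)
  (Q -> ~Q): 0.2 > 0, so result = 0
  ((Q -> ~Q) -> Q): 0 ≤ 0.2, so result = 1
  (((Q -> ~Q) -> Q) -> Q): 1 > 0.2, so result = 0.2
  ((((Q -> ~Q) -> Q) -> Q) -> P): 0.2 ≤ 0.2, so result = 1
  (((((Q -> ~Q) -> Q) -> Q) -> P) -> P): 1 > 0.2, so result = 0.2
  ((((((Q -> ~Q) -> Q) -> Q) -> P) -> P) -> Q): 0.2 ≤ 0.2, so result = 1
  (((((((Q -> ~Q) -> Q) -> Q) -> P) -> P) -> Q) -> Q): 1 > 0.2, so result = 0.2
Checking all 36 assignments confirms none give a value below 0.20.

0.20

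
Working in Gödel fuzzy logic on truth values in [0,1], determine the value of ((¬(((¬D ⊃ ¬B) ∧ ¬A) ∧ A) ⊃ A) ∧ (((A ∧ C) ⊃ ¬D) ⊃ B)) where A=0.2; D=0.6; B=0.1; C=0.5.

¬D: Gödel ¬ of 0.6 = 0 (operand ≠ 0)
¬B: Gödel ¬ of 0.1 = 0 (operand ≠ 0)
(¬D ⊃ ¬B): 0 ≤ 0, so result = 1
¬A: Gödel ¬ of 0.2 = 0 (operand ≠ 0)
((¬D ⊃ ¬B) ∧ ¬A) = min(1, 0) = 0
(((¬D ⊃ ¬B) ∧ ¬A) ∧ A) = min(0, 0.2) = 0
¬(((¬D ⊃ ¬B) ∧ ¬A) ∧ A): Gödel ¬ of 0 = 1 (operand is 0)
(¬(((¬D ⊃ ¬B) ∧ ¬A) ∧ A) ⊃ A): 1 > 0.2, so result = 0.2
(A ∧ C) = min(0.2, 0.5) = 0.2
¬D: Gödel ¬ of 0.6 = 0 (operand ≠ 0)
((A ∧ C) ⊃ ¬D): 0.2 > 0, so result = 0
(((A ∧ C) ⊃ ¬D) ⊃ B): 0 ≤ 0.1, so result = 1
((¬(((¬D ⊃ ¬B) ∧ ¬A) ∧ A) ⊃ A) ∧ (((A ∧ C) ⊃ ¬D) ⊃ B)) = min(0.2, 1) = 0.2

0.20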